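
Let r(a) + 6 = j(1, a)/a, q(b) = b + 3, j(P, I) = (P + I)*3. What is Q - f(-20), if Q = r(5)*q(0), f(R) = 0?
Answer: -36/5 ≈ -7.2000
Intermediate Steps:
j(P, I) = 3*I + 3*P (j(P, I) = (I + P)*3 = 3*I + 3*P)
q(b) = 3 + b
r(a) = -6 + (3 + 3*a)/a (r(a) = -6 + (3*a + 3*1)/a = -6 + (3*a + 3)/a = -6 + (3 + 3*a)/a)
Q = -36/5 (Q = (-3 + 3/5)*(3 + 0) = (-3 + 3*(1/5))*3 = (-3 + 3/5)*3 = -12/5*3 = -36/5 ≈ -7.2000)
Q - f(-20) = -36/5 - 1*0 = -36/5 + 0 = -36/5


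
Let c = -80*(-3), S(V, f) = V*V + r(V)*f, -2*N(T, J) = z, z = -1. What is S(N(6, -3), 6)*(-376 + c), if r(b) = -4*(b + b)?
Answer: 3230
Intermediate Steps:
N(T, J) = 1/2 (N(T, J) = -1/2*(-1) = 1/2)
r(b) = -8*b
S(V, f) = V**2 - 8*V*f (S(V, f) = V*V + (-8*V)*f = V**2 - 8*V*f)
c = 240
S(N(6, -3), 6)*(-376 + c) = ((1/2 - 8*6)/2)*(-376 + 240) = ((1/2 - 48)/2)*(-136) = ((1/2)*(-95/2))*(-136) = -95/4*(-136) = 3230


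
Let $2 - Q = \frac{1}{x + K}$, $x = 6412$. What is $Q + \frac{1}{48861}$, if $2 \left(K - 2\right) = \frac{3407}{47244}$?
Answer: $\frac{59220352549229}{29612181638979} \approx 1.9999$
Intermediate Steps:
$K = \frac{192383}{94488}$ ($K = 2 + \frac{3407 \cdot \frac{1}{47244}}{2} = 2 + \frac{1}{2} \cdot \frac{3407}{47244} = 2 + \frac{3407}{94488} = \frac{192383}{94488} \approx 2.0361$)
$Q = \frac{1212004390}{606049439}$ ($Q = 2 - \frac{1}{6412 + \frac{192383}{94488}} = 2 - \frac{1}{\frac{606049439}{94488}} = 2 - \frac{94488}{606049439} = \frac{1212004390}{606049439} \approx 1.9998$)
$Q + \frac{1}{48861} = \frac{1212004390}{606049439} + \frac{1}{48861} = \frac{59220352549229}{29612181638979}$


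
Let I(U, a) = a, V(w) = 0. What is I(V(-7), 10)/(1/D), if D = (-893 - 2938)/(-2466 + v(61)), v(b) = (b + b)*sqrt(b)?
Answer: 23618115/1293308 + 1168455*sqrt(61)/1293308 ≈ 25.318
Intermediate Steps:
v(b) = 2*b**(3/2) (v(b) = (2*b)*sqrt(b) = 2*b**(3/2))
D = -3831/(-2466 + 122*sqrt(61)) (D = (-893 - 2938)/(-2466 + 2*61**(3/2)) = -3831/(-2466 + 2*(61*sqrt(61))) = -3831/(-2466 + 122*sqrt(61)) ≈ 2.5318)
I(V(-7), 10)/(1/D) = 10/(1/(4723623/2586616 + 233691*sqrt(61)/2586616)) = 10*(4723623/2586616 + 233691*sqrt(61)/2586616) = 23618115/1293308 + 1168455*sqrt(61)/1293308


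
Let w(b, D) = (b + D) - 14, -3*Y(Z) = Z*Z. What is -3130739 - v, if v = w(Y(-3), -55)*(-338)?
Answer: -3155075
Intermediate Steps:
Y(Z) = -Z**2/3 (Y(Z) = -Z*Z/3 = -Z**2/3)
w(b, D) = -14 + D + b (w(b, D) = (D + b) - 14 = -14 + D + b)
v = 24336 (v = (-14 - 55 - 1/3*(-3)**2)*(-338) = (-14 - 55 - 1/3*9)*(-338) = (-14 - 55 - 3)*(-338) = -72*(-338) = 24336)
-3130739 - v = -3130739 - 1*24336 = -3130739 - 24336 = -3155075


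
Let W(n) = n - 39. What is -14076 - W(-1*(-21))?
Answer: -14058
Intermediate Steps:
W(n) = -39 + n
-14076 - W(-1*(-21)) = -14076 - (-39 - 1*(-21)) = -14076 - (-39 + 21) = -14076 - 1*(-18) = -14076 + 18 = -14058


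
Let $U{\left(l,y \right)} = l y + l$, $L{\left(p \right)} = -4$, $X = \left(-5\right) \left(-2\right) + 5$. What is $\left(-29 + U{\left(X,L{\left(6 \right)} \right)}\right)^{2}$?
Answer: $5476$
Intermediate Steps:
$X = 15$ ($X = 10 + 5 = 15$)
$U{\left(l,y \right)} = l + l y$
$\left(-29 + U{\left(X,L{\left(6 \right)} \right)}\right)^{2} = \left(-29 + 15 \left(1 - 4\right)\right)^{2} = \left(-29 + 15 \left(-3\right)\right)^{2} = \left(-29 - 45\right)^{2} = \left(-74\right)^{2} = 5476$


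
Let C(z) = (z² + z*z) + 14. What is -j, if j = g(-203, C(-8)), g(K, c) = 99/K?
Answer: 99/203 ≈ 0.48768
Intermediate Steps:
C(z) = 14 + 2*z² (C(z) = (z² + z²) + 14 = 2*z² + 14 = 14 + 2*z²)
j = -99/203 (j = 99/(-203) = 99*(-1/203) = -99/203 ≈ -0.48768)
-j = -1*(-99/203) = 99/203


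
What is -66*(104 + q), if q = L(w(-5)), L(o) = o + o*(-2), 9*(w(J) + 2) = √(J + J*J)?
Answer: -6996 + 44*√5/3 ≈ -6963.2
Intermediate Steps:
w(J) = -2 + √(J + J²)/9 (w(J) = -2 + √(J + J*J)/9 = -2 + √(J + J²)/9)
L(o) = -o (L(o) = o - 2*o = -o)
q = 2 - 2*√5/9 (q = -(-2 + √(-5*(1 - 5))/9) = -(-2 + √(-5*(-4))/9) = -(-2 + √20/9) = -(-2 + (2*√5)/9) = -(-2 + 2*√5/9) = 2 - 2*√5/9 ≈ 1.5031)
-66*(104 + q) = -66*(104 + (2 - 2*√5/9)) = -66*(106 - 2*√5/9) = -6996 + 44*√5/3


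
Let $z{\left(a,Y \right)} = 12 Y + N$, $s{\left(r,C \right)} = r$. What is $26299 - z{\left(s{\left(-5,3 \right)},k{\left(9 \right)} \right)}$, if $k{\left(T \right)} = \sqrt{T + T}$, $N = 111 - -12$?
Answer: $26176 - 36 \sqrt{2} \approx 26125.0$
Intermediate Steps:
$N = 123$ ($N = 111 + 12 = 123$)
$k{\left(T \right)} = \sqrt{2} \sqrt{T}$ ($k{\left(T \right)} = \sqrt{2 T} = \sqrt{2} \sqrt{T}$)
$z{\left(a,Y \right)} = 123 + 12 Y$ ($z{\left(a,Y \right)} = 12 Y + 123 = 123 + 12 Y$)
$26299 - z{\left(s{\left(-5,3 \right)},k{\left(9 \right)} \right)} = 26299 - \left(123 + 12 \sqrt{2} \sqrt{9}\right) = 26299 - \left(123 + 12 \sqrt{2} \cdot 3\right) = 26299 - \left(123 + 12 \cdot 3 \sqrt{2}\right) = 26299 - \left(123 + 36 \sqrt{2}\right) = 26176 - 36 \sqrt{2}$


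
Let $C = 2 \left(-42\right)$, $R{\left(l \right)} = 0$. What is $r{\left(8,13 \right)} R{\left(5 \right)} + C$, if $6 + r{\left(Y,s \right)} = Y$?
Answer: $-84$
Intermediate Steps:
$r{\left(Y,s \right)} = -6 + Y$
$C = -84$
$r{\left(8,13 \right)} R{\left(5 \right)} + C = \left(-6 + 8\right) 0 - 84 = 2 \cdot 0 - 84 = 0 - 84 = -84$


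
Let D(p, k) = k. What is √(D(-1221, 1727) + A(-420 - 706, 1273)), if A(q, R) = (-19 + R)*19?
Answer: √25553 ≈ 159.85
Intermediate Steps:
A(q, R) = -361 + 19*R
√(D(-1221, 1727) + A(-420 - 706, 1273)) = √(1727 + (-361 + 19*1273)) = √(1727 + (-361 + 24187)) = √(1727 + 23826) = √25553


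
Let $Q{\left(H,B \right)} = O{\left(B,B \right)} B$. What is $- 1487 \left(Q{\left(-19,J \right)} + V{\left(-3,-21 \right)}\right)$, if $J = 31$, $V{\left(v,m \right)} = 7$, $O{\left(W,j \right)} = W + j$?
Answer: $-2868423$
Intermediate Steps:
$Q{\left(H,B \right)} = 2 B^{2}$ ($Q{\left(H,B \right)} = \left(B + B\right) B = 2 B B = 2 B^{2}$)
$- 1487 \left(Q{\left(-19,J \right)} + V{\left(-3,-21 \right)}\right) = - 1487 \left(2 \cdot 31^{2} + 7\right) = - 1487 \left(2 \cdot 961 + 7\right) = - 1487 \left(1922 + 7\right) = \left(-1487\right) 1929 = -2868423$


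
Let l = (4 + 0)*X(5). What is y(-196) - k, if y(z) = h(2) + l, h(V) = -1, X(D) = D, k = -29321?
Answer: 29340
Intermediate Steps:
l = 20 (l = (4 + 0)*5 = 4*5 = 20)
y(z) = 19 (y(z) = -1 + 20 = 19)
y(-196) - k = 19 - 1*(-29321) = 19 + 29321 = 29340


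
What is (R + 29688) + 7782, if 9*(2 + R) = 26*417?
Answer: 116018/3 ≈ 38673.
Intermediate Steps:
R = 3608/3 (R = -2 + (26*417)/9 = -2 + (⅑)*10842 = -2 + 3614/3 = 3608/3 ≈ 1202.7)
(R + 29688) + 7782 = (3608/3 + 29688) + 7782 = 92672/3 + 7782 = 116018/3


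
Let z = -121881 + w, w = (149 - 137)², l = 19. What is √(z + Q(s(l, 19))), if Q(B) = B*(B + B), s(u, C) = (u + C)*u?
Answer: √920831 ≈ 959.60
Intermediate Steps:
w = 144 (w = 12² = 144)
s(u, C) = u*(C + u) (s(u, C) = (C + u)*u = u*(C + u))
Q(B) = 2*B² (Q(B) = B*(2*B) = 2*B²)
z = -121737 (z = -121881 + 144 = -121737)
√(z + Q(s(l, 19))) = √(-121737 + 2*(19*(19 + 19))²) = √(-121737 + 2*(19*38)²) = √(-121737 + 2*722²) = √(-121737 + 2*521284) = √(-121737 + 1042568) = √920831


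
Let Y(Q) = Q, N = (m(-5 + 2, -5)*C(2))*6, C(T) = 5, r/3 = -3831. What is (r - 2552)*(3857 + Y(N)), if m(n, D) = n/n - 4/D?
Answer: -54929995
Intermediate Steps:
r = -11493 (r = 3*(-3831) = -11493)
m(n, D) = 1 - 4/D
N = 54 (N = (((-4 - 5)/(-5))*5)*6 = (-⅕*(-9)*5)*6 = ((9/5)*5)*6 = 9*6 = 54)
(r - 2552)*(3857 + Y(N)) = (-11493 - 2552)*(3857 + 54) = -14045*3911 = -54929995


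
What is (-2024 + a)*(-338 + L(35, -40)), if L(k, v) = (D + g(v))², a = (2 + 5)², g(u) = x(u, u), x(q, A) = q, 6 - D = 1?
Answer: -1751825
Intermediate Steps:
D = 5 (D = 6 - 1*1 = 6 - 1 = 5)
g(u) = u
a = 49 (a = 7² = 49)
L(k, v) = (5 + v)²
(-2024 + a)*(-338 + L(35, -40)) = (-2024 + 49)*(-338 + (5 - 40)²) = -1975*(-338 + (-35)²) = -1975*(-338 + 1225) = -1975*887 = -1751825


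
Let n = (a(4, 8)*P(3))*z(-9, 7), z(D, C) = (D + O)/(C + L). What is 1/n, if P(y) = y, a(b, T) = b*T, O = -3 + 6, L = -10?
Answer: 1/192 ≈ 0.0052083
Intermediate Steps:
O = 3
a(b, T) = T*b
z(D, C) = (3 + D)/(-10 + C) (z(D, C) = (D + 3)/(C - 10) = (3 + D)/(-10 + C))
n = 192 (n = ((8*4)*3)*((3 - 9)/(-10 + 7)) = (32*3)*(-6/(-3)) = 96*(-⅓*(-6)) = 96*2 = 192)
1/n = 1/192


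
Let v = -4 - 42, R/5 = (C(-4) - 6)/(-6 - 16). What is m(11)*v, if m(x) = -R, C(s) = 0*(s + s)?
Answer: 690/11 ≈ 62.727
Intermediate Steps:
C(s) = 0 (C(s) = 0*(2*s) = 0)
R = 15/11 (R = 5*((0 - 6)/(-6 - 16)) = 5*(-6/(-22)) = 5*(-6*(-1/22)) = 5*(3/11) = 15/11 ≈ 1.3636)
m(x) = -15/11 (m(x) = -1*15/11 = -15/11)
v = -46
m(11)*v = -15/11*(-46) = 690/11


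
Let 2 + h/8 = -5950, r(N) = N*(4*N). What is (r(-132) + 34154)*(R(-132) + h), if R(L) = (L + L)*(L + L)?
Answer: 2293008000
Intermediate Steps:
r(N) = 4*N²
h = -47616 (h = -16 + 8*(-5950) = -16 - 47600 = -47616)
R(L) = 4*L² (R(L) = (2*L)*(2*L) = 4*L²)
(r(-132) + 34154)*(R(-132) + h) = (4*(-132)² + 34154)*(4*(-132)² - 47616) = (4*17424 + 34154)*(4*17424 - 47616) = (69696 + 34154)*(69696 - 47616) = 103850*22080 = 2293008000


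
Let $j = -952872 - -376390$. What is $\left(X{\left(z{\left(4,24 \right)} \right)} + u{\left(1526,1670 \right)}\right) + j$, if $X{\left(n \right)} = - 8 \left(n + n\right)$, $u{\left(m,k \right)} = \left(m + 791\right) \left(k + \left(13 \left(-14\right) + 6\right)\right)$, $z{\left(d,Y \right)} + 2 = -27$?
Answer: $2885580$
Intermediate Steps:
$z{\left(d,Y \right)} = -29$ ($z{\left(d,Y \right)} = -2 - 27 = -29$)
$j = -576482$ ($j = -952872 + 376390 = -576482$)
$u{\left(m,k \right)} = \left(-176 + k\right) \left(791 + m\right)$ ($u{\left(m,k \right)} = \left(791 + m\right) \left(k + \left(-182 + 6\right)\right) = \left(791 + m\right) \left(k - 176\right) = \left(791 + m\right) \left(-176 + k\right) = \left(-176 + k\right) \left(791 + m\right)$)
$X{\left(n \right)} = - 16 n$ ($X{\left(n \right)} = - 8 \cdot 2 n = - 16 n$)
$\left(X{\left(z{\left(4,24 \right)} \right)} + u{\left(1526,1670 \right)}\right) + j = \left(\left(-16\right) \left(-29\right) + \left(-139216 - 268576 + 791 \cdot 1670 + 1670 \cdot 1526\right)\right) - 576482 = \left(464 + \left(-139216 - 268576 + 1320970 + 2548420\right)\right) - 576482 = \left(464 + 3461598\right) - 576482 = 3462062 - 576482 = 2885580$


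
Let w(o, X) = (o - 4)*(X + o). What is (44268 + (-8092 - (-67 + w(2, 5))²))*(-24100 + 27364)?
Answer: 96663360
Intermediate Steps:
w(o, X) = (-4 + o)*(X + o)
(44268 + (-8092 - (-67 + w(2, 5))²))*(-24100 + 27364) = (44268 + (-8092 - (-67 + (2² - 4*5 - 4*2 + 5*2))²))*(-24100 + 27364) = (44268 + (-8092 - (-67 + (4 - 20 - 8 + 10))²))*3264 = (44268 + (-8092 - (-67 - 14)²))*3264 = (44268 + (-8092 - 1*(-81)²))*3264 = (44268 + (-8092 - 1*6561))*3264 = (44268 + (-8092 - 6561))*3264 = (44268 - 14653)*3264 = 29615*3264 = 96663360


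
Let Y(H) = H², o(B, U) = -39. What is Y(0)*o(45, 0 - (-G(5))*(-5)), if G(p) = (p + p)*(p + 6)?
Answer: 0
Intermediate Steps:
G(p) = 2*p*(6 + p) (G(p) = (2*p)*(6 + p) = 2*p*(6 + p))
Y(0)*o(45, 0 - (-G(5))*(-5)) = 0²*(-39) = 0*(-39) = 0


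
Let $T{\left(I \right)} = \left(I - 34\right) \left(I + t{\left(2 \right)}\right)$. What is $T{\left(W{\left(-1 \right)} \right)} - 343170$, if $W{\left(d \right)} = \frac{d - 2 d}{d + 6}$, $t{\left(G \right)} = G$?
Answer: $- \frac{8581109}{25} \approx -3.4324 \cdot 10^{5}$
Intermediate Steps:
$W{\left(d \right)} = - \frac{d}{6 + d}$ ($W{\left(d \right)} = \frac{\left(-1\right) d}{6 + d} = - \frac{d}{6 + d}$)
$T{\left(I \right)} = \left(-34 + I\right) \left(2 + I\right)$ ($T{\left(I \right)} = \left(I - 34\right) \left(I + 2\right) = \left(-34 + I\right) \left(2 + I\right)$)
$T{\left(W{\left(-1 \right)} \right)} - 343170 = \left(-68 + \left(\left(-1\right) \left(-1\right) \frac{1}{6 - 1}\right)^{2} - 32 \left(\left(-1\right) \left(-1\right) \frac{1}{6 - 1}\right)\right) - 343170 = \left(-68 + \left(\left(-1\right) \left(-1\right) \frac{1}{5}\right)^{2} - 32 \left(\left(-1\right) \left(-1\right) \frac{1}{5}\right)\right) - 343170 = \left(-68 + \left(\frac{1}{5}\right)^{2} - \frac{32}{5}\right) - 343170 = \left(-68 + \frac{1}{25} - \frac{32}{5}\right) - 343170 = - \frac{1859}{25} - 343170 = - \frac{8581109}{25}$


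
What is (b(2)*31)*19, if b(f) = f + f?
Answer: 2356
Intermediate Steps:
b(f) = 2*f
(b(2)*31)*19 = ((2*2)*31)*19 = (4*31)*19 = 124*19 = 2356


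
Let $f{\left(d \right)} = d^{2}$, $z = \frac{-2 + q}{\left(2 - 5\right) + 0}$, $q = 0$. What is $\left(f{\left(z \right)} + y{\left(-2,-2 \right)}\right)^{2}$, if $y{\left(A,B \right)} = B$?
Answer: $\frac{196}{81} \approx 2.4198$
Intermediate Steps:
$z = \frac{2}{3}$ ($z = \frac{-2 + 0}{\left(2 - 5\right) + 0} = - \frac{2}{\left(2 - 5\right) + 0} = - \frac{2}{-3 + 0} = - \frac{2}{-3} = \left(-2\right) \left(- \frac{1}{3}\right) = \frac{2}{3} \approx 0.66667$)
$\left(f{\left(z \right)} + y{\left(-2,-2 \right)}\right)^{2} = \left(\left(\frac{2}{3}\right)^{2} - 2\right)^{2} = \left(\frac{4}{9} - 2\right)^{2} = \left(- \frac{14}{9}\right)^{2} = \frac{196}{81}$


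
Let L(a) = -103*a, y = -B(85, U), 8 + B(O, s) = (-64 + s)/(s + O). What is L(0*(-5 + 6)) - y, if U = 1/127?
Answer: -94495/10796 ≈ -8.7528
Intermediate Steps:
U = 1/127 ≈ 0.0078740
B(O, s) = -8 + (-64 + s)/(O + s) (B(O, s) = -8 + (-64 + s)/(s + O) = -8 + (-64 + s)/(O + s))
y = 94495/10796 (y = -(-64 - 8*85 - 7*1/127)/(85 + 1/127) = -(-64 - 680 - 7/127)/10796/127 = -127*(-94495)/(10796*127) = -1*(-94495/10796) = 94495/10796 ≈ 8.7528)
L(0*(-5 + 6)) - y = -0*(-5 + 6) - 1*94495/10796 = -0 - 94495/10796 = -103*0 - 94495/10796 = 0 - 94495/10796 = -94495/10796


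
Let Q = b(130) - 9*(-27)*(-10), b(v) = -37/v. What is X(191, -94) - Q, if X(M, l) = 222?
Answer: 344797/130 ≈ 2652.3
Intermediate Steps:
Q = -315937/130 (Q = -37/130 - 9*(-27)*(-10) = -37*1/130 + 243*(-10) = -37/130 - 2430 = -315937/130 ≈ -2430.3)
X(191, -94) - Q = 222 - 1*(-315937/130) = 222 + 315937/130 = 344797/130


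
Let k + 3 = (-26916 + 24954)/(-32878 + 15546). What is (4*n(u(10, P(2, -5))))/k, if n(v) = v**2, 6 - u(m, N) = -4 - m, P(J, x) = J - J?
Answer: -13865600/25017 ≈ -554.25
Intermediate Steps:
P(J, x) = 0
u(m, N) = 10 + m (u(m, N) = 6 - (-4 - m) = 6 + (4 + m) = 10 + m)
k = -25017/8666 (k = -3 + (-26916 + 24954)/(-32878 + 15546) = -3 - 1962/(-17332) = -3 - 1962*(-1/17332) = -3 + 981/8666 = -25017/8666 ≈ -2.8868)
(4*n(u(10, P(2, -5))))/k = (4*(10 + 10)**2)/(-25017/8666) = (4*20**2)*(-8666/25017) = (4*400)*(-8666/25017) = 1600*(-8666/25017) = -13865600/25017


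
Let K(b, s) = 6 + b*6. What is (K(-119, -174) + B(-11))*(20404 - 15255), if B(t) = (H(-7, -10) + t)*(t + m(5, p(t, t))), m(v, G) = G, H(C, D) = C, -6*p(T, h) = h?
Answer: -2795907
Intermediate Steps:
K(b, s) = 6 + 6*b
p(T, h) = -h/6
B(t) = 5*t*(-7 + t)/6 (B(t) = (-7 + t)*(t - t/6) = (-7 + t)*(5*t/6) = 5*t*(-7 + t)/6)
(K(-119, -174) + B(-11))*(20404 - 15255) = ((6 + 6*(-119)) + (⅚)*(-11)*(-7 - 11))*(20404 - 15255) = ((6 - 714) + (⅚)*(-11)*(-18))*5149 = (-708 + 165)*5149 = -543*5149 = -2795907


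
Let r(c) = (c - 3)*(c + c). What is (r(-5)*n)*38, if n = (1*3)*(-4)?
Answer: -36480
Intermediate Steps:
n = -12 (n = 3*(-4) = -12)
r(c) = 2*c*(-3 + c) (r(c) = (-3 + c)*(2*c) = 2*c*(-3 + c))
(r(-5)*n)*38 = ((2*(-5)*(-3 - 5))*(-12))*38 = ((2*(-5)*(-8))*(-12))*38 = (80*(-12))*38 = -960*38 = -36480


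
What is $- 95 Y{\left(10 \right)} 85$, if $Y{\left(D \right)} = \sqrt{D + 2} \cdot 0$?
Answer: $0$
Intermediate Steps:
$Y{\left(D \right)} = 0$ ($Y{\left(D \right)} = \sqrt{2 + D} 0 = 0$)
$- 95 Y{\left(10 \right)} 85 = \left(-95\right) 0 \cdot 85 = 0 \cdot 85 = 0$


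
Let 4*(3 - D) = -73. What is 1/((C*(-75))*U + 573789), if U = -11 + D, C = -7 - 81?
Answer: 1/641439 ≈ 1.5590e-6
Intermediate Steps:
D = 85/4 (D = 3 - ¼*(-73) = 3 + 73/4 = 85/4 ≈ 21.250)
C = -88
U = 41/4 (U = -11 + 85/4 = 41/4 ≈ 10.250)
1/((C*(-75))*U + 573789) = 1/(-88*(-75)*(41/4) + 573789) = 1/(6600*(41/4) + 573789) = 1/(67650 + 573789) = 1/641439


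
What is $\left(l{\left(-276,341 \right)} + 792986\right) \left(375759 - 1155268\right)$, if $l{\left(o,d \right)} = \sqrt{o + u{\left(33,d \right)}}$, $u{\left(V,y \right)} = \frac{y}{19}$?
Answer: $-618139723874 - \frac{779509 i \sqrt{93157}}{19} \approx -6.1814 \cdot 10^{11} - 1.2522 \cdot 10^{7} i$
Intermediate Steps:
$u{\left(V,y \right)} = \frac{y}{19}$ ($u{\left(V,y \right)} = y \frac{1}{19} = \frac{y}{19}$)
$l{\left(o,d \right)} = \sqrt{o + \frac{d}{19}}$
$\left(l{\left(-276,341 \right)} + 792986\right) \left(375759 - 1155268\right) = \left(\frac{\sqrt{19 \cdot 341 + 361 \left(-276\right)}}{19} + 792986\right) \left(375759 - 1155268\right) = \left(\frac{\sqrt{6479 - 99636}}{19} + 792986\right) \left(-779509\right) = \left(\frac{\sqrt{-93157}}{19} + 792986\right) \left(-779509\right) = \left(\frac{i \sqrt{93157}}{19} + 792986\right) \left(-779509\right) = \left(792986 + \frac{i \sqrt{93157}}{19}\right) \left(-779509\right) = -618139723874 - \frac{779509 i \sqrt{93157}}{19}$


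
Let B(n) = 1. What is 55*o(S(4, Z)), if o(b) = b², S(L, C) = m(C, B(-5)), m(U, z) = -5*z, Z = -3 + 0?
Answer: 1375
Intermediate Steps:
Z = -3
S(L, C) = -5 (S(L, C) = -5*1 = -5)
55*o(S(4, Z)) = 55*(-5)² = 55*25 = 1375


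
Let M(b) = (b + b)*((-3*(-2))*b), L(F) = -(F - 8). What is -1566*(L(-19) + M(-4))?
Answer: -342954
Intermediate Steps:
L(F) = 8 - F (L(F) = -(-8 + F) = 8 - F)
M(b) = 12*b**2 (M(b) = (2*b)*(6*b) = 12*b**2)
-1566*(L(-19) + M(-4)) = -1566*((8 - 1*(-19)) + 12*(-4)**2) = -1566*((8 + 19) + 12*16) = -1566*(27 + 192) = -1566*219 = -342954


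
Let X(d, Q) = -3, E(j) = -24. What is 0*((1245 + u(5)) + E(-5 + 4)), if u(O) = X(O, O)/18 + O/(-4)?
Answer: 0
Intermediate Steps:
u(O) = -1/6 - O/4 (u(O) = -3/18 + O/(-4) = -3*1/18 + O*(-1/4) = -1/6 - O/4)
0*((1245 + u(5)) + E(-5 + 4)) = 0*((1245 + (-1/6 - 1/4*5)) - 24) = 0*((1245 + (-1/6 - 5/4)) - 24) = 0*((1245 - 17/12) - 24) = 0*(14923/12 - 24) = 0*(14635/12) = 0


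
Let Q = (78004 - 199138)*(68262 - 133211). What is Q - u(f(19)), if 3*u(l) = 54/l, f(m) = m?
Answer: 149483111136/19 ≈ 7.8675e+9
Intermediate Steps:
u(l) = 18/l (u(l) = (54/l)/3 = 18/l)
Q = 7867532166 (Q = -121134*(-64949) = 7867532166)
Q - u(f(19)) = 7867532166 - 18/19 = 149483111136/19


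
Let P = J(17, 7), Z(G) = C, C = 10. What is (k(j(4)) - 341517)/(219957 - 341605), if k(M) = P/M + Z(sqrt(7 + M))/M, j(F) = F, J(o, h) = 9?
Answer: 1366049/486592 ≈ 2.8074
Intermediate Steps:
Z(G) = 10
P = 9
k(M) = 19/M (k(M) = 9/M + 10/M = 19/M)
(k(j(4)) - 341517)/(219957 - 341605) = (19/4 - 341517)/(219957 - 341605) = (19*(1/4) - 341517)/(-121648) = (19/4 - 341517)*(-1/121648) = -1366049/4*(-1/121648) = 1366049/486592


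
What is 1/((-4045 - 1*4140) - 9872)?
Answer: -1/18057 ≈ -5.5380e-5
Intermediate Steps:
1/((-4045 - 1*4140) - 9872) = 1/((-4045 - 4140) - 9872) = 1/(-8185 - 9872) = 1/(-18057) = -1/18057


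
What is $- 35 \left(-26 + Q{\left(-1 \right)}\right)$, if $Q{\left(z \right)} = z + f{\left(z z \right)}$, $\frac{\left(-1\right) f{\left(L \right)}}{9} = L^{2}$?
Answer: $1260$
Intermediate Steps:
$f{\left(L \right)} = - 9 L^{2}$
$Q{\left(z \right)} = z - 9 z^{4}$ ($Q{\left(z \right)} = z - 9 \left(z z\right)^{2} = z - 9 \left(z^{2}\right)^{2} = z - 9 z^{4}$)
$- 35 \left(-26 + Q{\left(-1 \right)}\right) = - 35 \left(-26 - \left(1 + 9 \left(-1\right)^{4}\right)\right) = - 35 \left(-26 - 10\right) = \left(-35\right) \left(-36\right) = 1260$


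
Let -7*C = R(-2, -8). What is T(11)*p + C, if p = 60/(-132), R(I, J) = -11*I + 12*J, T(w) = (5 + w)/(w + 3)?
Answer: 774/77 ≈ 10.052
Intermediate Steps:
T(w) = (5 + w)/(3 + w)
p = -5/11 (p = 60*(-1/132) = -5/11 ≈ -0.45455)
C = 74/7 (C = -(-11*(-2) + 12*(-8))/7 = -(22 - 96)/7 = -⅐*(-74) = 74/7 ≈ 10.571)
T(11)*p + C = ((5 + 11)/(3 + 11))*(-5/11) + 74/7 = (16/14)*(-5/11) + 74/7 = ((1/14)*16)*(-5/11) + 74/7 = (8/7)*(-5/11) + 74/7 = -40/77 + 74/7 = 774/77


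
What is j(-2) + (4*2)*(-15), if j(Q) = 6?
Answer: -114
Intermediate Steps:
j(-2) + (4*2)*(-15) = 6 + (4*2)*(-15) = 6 + 8*(-15) = 6 - 120 = -114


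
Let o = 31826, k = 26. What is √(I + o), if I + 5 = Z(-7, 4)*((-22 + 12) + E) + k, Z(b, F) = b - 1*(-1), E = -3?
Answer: 5*√1277 ≈ 178.68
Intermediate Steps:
Z(b, F) = 1 + b (Z(b, F) = b + 1 = 1 + b)
I = 99 (I = -5 + ((1 - 7)*((-22 + 12) - 3) + 26) = -5 + (-6*(-10 - 3) + 26) = -5 + (-6*(-13) + 26) = -5 + (78 + 26) = -5 + 104 = 99)
√(I + o) = √(99 + 31826) = √31925 = 5*√1277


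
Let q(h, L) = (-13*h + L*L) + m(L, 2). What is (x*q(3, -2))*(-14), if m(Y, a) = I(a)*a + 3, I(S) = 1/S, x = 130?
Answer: 56420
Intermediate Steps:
m(Y, a) = 4 (m(Y, a) = a/a + 3 = 1 + 3 = 4)
q(h, L) = 4 + L² - 13*h (q(h, L) = (-13*h + L*L) + 4 = (-13*h + L²) + 4 = (L² - 13*h) + 4 = 4 + L² - 13*h)
(x*q(3, -2))*(-14) = (130*(4 + (-2)² - 13*3))*(-14) = (130*(4 + 4 - 39))*(-14) = (130*(-31))*(-14) = -4030*(-14) = 56420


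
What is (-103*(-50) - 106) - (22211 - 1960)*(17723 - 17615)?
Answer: -2182064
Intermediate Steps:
(-103*(-50) - 106) - (22211 - 1960)*(17723 - 17615) = (5150 - 106) - 20251*108 = 5044 - 1*2187108 = 5044 - 2187108 = -2182064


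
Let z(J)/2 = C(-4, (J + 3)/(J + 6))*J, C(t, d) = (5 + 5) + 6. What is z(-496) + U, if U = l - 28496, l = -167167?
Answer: -211535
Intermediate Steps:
C(t, d) = 16 (C(t, d) = 10 + 6 = 16)
z(J) = 32*J (z(J) = 2*(16*J) = 32*J)
U = -195663 (U = -167167 - 28496 = -195663)
z(-496) + U = 32*(-496) - 195663 = -15872 - 195663 = -211535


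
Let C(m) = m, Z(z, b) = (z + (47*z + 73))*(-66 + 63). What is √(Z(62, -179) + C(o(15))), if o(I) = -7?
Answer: I*√9154 ≈ 95.677*I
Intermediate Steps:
Z(z, b) = -219 - 144*z (Z(z, b) = (z + (73 + 47*z))*(-3) = (73 + 48*z)*(-3) = -219 - 144*z)
√(Z(62, -179) + C(o(15))) = √((-219 - 144*62) - 7) = √((-219 - 8928) - 7) = √(-9147 - 7) = √(-9154) = I*√9154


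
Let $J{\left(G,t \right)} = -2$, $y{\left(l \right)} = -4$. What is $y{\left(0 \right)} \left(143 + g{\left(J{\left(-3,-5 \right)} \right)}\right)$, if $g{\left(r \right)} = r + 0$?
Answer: $-564$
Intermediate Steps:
$g{\left(r \right)} = r$
$y{\left(0 \right)} \left(143 + g{\left(J{\left(-3,-5 \right)} \right)}\right) = - 4 \left(143 - 2\right) = \left(-4\right) 141 = -564$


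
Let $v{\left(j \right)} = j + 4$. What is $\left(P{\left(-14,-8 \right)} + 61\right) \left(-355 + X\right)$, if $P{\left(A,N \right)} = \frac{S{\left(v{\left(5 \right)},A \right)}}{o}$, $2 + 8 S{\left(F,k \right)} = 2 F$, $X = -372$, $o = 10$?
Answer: $- \frac{222462}{5} \approx -44492.0$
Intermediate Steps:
$v{\left(j \right)} = 4 + j$
$S{\left(F,k \right)} = - \frac{1}{4} + \frac{F}{4}$ ($S{\left(F,k \right)} = - \frac{1}{4} + \frac{2 F}{8} = - \frac{1}{4} + \frac{F}{4}$)
$P{\left(A,N \right)} = \frac{1}{5}$ ($P{\left(A,N \right)} = \frac{- \frac{1}{4} + \frac{4 + 5}{4}}{10} = \left(- \frac{1}{4} + \frac{1}{4} \cdot 9\right) \frac{1}{10} = \left(- \frac{1}{4} + \frac{9}{4}\right) \frac{1}{10} = 2 \cdot \frac{1}{10} = \frac{1}{5}$)
$\left(P{\left(-14,-8 \right)} + 61\right) \left(-355 + X\right) = \left(\frac{1}{5} + 61\right) \left(-355 - 372\right) = \frac{306}{5} \left(-727\right) = - \frac{222462}{5}$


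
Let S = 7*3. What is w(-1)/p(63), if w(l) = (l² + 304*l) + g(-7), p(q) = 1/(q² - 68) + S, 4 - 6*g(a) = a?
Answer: -7049107/491532 ≈ -14.341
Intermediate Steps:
S = 21
g(a) = ⅔ - a/6
p(q) = 21 + 1/(-68 + q²) (p(q) = 1/(q² - 68) + 21 = 1/(-68 + q²) + 21 = 21 + 1/(-68 + q²))
w(l) = 11/6 + l² + 304*l (w(l) = (l² + 304*l) + (⅔ - ⅙*(-7)) = (l² + 304*l) + (⅔ + 7/6) = (l² + 304*l) + 11/6 = 11/6 + l² + 304*l)
w(-1)/p(63) = (11/6 + (-1)² + 304*(-1))/(((-1427 + 21*63²)/(-68 + 63²))) = (11/6 + 1 - 304)/(((-1427 + 21*3969)/(-68 + 3969))) = -1807*3901/(-1427 + 83349)/6 = -1807/(6*((1/3901)*81922)) = -1807/(6*81922/3901) = -1807/6*3901/81922 = -7049107/491532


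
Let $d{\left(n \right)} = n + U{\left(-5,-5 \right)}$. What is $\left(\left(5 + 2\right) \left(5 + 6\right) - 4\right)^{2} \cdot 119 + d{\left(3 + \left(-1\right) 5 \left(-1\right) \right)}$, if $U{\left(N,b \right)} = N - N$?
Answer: $634159$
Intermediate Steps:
$U{\left(N,b \right)} = 0$
$d{\left(n \right)} = n$ ($d{\left(n \right)} = n + 0 = n$)
$\left(\left(5 + 2\right) \left(5 + 6\right) - 4\right)^{2} \cdot 119 + d{\left(3 + \left(-1\right) 5 \left(-1\right) \right)} = \left(\left(5 + 2\right) \left(5 + 6\right) - 4\right)^{2} \cdot 119 + \left(3 + \left(-1\right) 5 \left(-1\right)\right) = \left(7 \cdot 11 - 4\right)^{2} \cdot 119 + \left(3 - -5\right) = \left(77 - 4\right)^{2} \cdot 119 + \left(3 + 5\right) = 73^{2} \cdot 119 + 8 = 5329 \cdot 119 + 8 = 634151 + 8 = 634159$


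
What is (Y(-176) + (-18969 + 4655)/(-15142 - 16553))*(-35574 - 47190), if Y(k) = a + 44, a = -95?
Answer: 44199590028/10565 ≈ 4.1836e+6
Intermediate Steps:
Y(k) = -51 (Y(k) = -95 + 44 = -51)
(Y(-176) + (-18969 + 4655)/(-15142 - 16553))*(-35574 - 47190) = (-51 + (-18969 + 4655)/(-15142 - 16553))*(-35574 - 47190) = (-51 - 14314/(-31695))*(-82764) = (-51 - 14314*(-1/31695))*(-82764) = (-51 + 14314/31695)*(-82764) = -1602131/31695*(-82764) = 44199590028/10565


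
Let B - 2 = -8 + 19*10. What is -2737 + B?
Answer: -2553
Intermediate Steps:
B = 184 (B = 2 + (-8 + 19*10) = 2 + (-8 + 190) = 2 + 182 = 184)
-2737 + B = -2737 + 184 = -2553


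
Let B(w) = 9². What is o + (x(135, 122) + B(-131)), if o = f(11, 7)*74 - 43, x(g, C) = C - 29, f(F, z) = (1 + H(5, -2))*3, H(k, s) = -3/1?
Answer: -313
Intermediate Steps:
H(k, s) = -3 (H(k, s) = -3*1 = -3)
f(F, z) = -6 (f(F, z) = (1 - 3)*3 = -2*3 = -6)
x(g, C) = -29 + C
o = -487 (o = -6*74 - 43 = -444 - 43 = -487)
B(w) = 81
o + (x(135, 122) + B(-131)) = -487 + ((-29 + 122) + 81) = -487 + (93 + 81) = -487 + 174 = -313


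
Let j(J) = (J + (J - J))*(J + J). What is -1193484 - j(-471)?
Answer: -1637166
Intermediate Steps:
j(J) = 2*J² (j(J) = (J + 0)*(2*J) = J*(2*J) = 2*J²)
-1193484 - j(-471) = -1193484 - 2*(-471)² = -1193484 - 2*221841 = -1193484 - 1*443682 = -1193484 - 443682 = -1637166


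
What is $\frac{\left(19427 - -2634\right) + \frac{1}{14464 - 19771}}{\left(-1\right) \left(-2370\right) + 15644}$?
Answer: $\frac{58538863}{47800149} \approx 1.2247$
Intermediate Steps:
$\frac{\left(19427 - -2634\right) + \frac{1}{14464 - 19771}}{\left(-1\right) \left(-2370\right) + 15644} = \frac{\left(19427 + 2634\right) + \frac{1}{-5307}}{2370 + 15644} = \frac{22061 - \frac{1}{5307}}{18014} = \frac{117077726}{5307} \cdot \frac{1}{18014} = \frac{58538863}{47800149}$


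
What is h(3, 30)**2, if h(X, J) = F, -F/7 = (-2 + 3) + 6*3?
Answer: 17689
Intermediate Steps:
F = -133 (F = -7*((-2 + 3) + 6*3) = -7*(1 + 18) = -7*19 = -133)
h(X, J) = -133
h(3, 30)**2 = (-133)**2 = 17689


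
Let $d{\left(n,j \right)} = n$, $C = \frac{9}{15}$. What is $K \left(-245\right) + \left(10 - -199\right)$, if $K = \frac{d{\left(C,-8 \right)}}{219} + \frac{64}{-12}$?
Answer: $\frac{331784}{219} \approx 1515.0$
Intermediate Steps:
$C = \frac{3}{5}$ ($C = 9 \cdot \frac{1}{15} = \frac{3}{5} \approx 0.6$)
$K = - \frac{5837}{1095}$ ($K = \frac{3}{5 \cdot 219} + \frac{64}{-12} = \frac{3}{5} \cdot \frac{1}{219} + 64 \left(- \frac{1}{12}\right) = \frac{1}{365} - \frac{16}{3} = - \frac{5837}{1095} \approx -5.3306$)
$K \left(-245\right) + \left(10 - -199\right) = \left(- \frac{5837}{1095}\right) \left(-245\right) + \left(10 - -199\right) = \frac{286013}{219} + \left(10 + 199\right) = \frac{286013}{219} + 209 = \frac{331784}{219}$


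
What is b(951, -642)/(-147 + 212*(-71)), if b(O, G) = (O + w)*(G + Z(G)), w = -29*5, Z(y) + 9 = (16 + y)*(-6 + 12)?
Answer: 3552042/15199 ≈ 233.70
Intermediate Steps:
Z(y) = 87 + 6*y (Z(y) = -9 + (16 + y)*(-6 + 12) = -9 + (16 + y)*6 = -9 + (96 + 6*y) = 87 + 6*y)
w = -145
b(O, G) = (-145 + O)*(87 + 7*G) (b(O, G) = (O - 145)*(G + (87 + 6*G)) = (-145 + O)*(87 + 7*G))
b(951, -642)/(-147 + 212*(-71)) = (-12615 - 1015*(-642) + 87*951 + 7*(-642)*951)/(-147 + 212*(-71)) = (-12615 + 651630 + 82737 - 4273794)/(-147 - 15052) = -3552042/(-15199) = -3552042*(-1/15199) = 3552042/15199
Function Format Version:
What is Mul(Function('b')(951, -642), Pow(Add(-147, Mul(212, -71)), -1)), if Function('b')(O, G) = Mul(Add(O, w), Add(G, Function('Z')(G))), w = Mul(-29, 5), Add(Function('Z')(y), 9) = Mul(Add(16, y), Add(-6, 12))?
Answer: Rational(3552042, 15199) ≈ 233.70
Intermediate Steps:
Function('Z')(y) = Add(87, Mul(6, y)) (Function('Z')(y) = Add(-9, Mul(Add(16, y), Add(-6, 12))) = Add(-9, Mul(Add(16, y), 6)) = Add(-9, Add(96, Mul(6, y))) = Add(87, Mul(6, y)))
w = -145
Function('b')(O, G) = Mul(Add(-145, O), Add(87, Mul(7, G))) (Function('b')(O, G) = Mul(Add(O, -145), Add(G, Add(87, Mul(6, G)))) = Mul(Add(-145, O), Add(87, Mul(7, G))))
Mul(Function('b')(951, -642), Pow(Add(-147, Mul(212, -71)), -1)) = Mul(Add(-12615, Mul(-1015, -642), Mul(87, 951), Mul(7, -642, 951)), Pow(Add(-147, Mul(212, -71)), -1)) = Mul(Add(-12615, 651630, 82737, -4273794), Pow(Add(-147, -15052), -1)) = Mul(-3552042, Pow(-15199, -1)) = Mul(-3552042, Rational(-1, 15199)) = Rational(3552042, 15199)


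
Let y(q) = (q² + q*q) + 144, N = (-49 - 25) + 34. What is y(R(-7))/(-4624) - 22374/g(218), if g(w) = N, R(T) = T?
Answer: 6465481/11560 ≈ 559.30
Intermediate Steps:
N = -40 (N = -74 + 34 = -40)
g(w) = -40
y(q) = 144 + 2*q² (y(q) = (q² + q²) + 144 = 2*q² + 144 = 144 + 2*q²)
y(R(-7))/(-4624) - 22374/g(218) = (144 + 2*(-7)²)/(-4624) - 22374/(-40) = (144 + 2*49)*(-1/4624) - 22374*(-1/40) = (144 + 98)*(-1/4624) + 11187/20 = 242*(-1/4624) + 11187/20 = -121/2312 + 11187/20 = 6465481/11560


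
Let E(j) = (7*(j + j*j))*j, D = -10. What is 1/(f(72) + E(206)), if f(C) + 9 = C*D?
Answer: 1/61489035 ≈ 1.6263e-8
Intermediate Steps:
f(C) = -9 - 10*C (f(C) = -9 + C*(-10) = -9 - 10*C)
E(j) = j*(7*j + 7*j²) (E(j) = (7*(j + j²))*j = (7*j + 7*j²)*j = j*(7*j + 7*j²))
1/(f(72) + E(206)) = 1/((-9 - 10*72) + 7*206²*(1 + 206)) = 1/((-9 - 720) + 7*42436*207) = 1/(-729 + 61489764) = 1/61489035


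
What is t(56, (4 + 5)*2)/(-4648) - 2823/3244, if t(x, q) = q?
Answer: -823731/942382 ≈ -0.87409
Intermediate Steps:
t(56, (4 + 5)*2)/(-4648) - 2823/3244 = ((4 + 5)*2)/(-4648) - 2823/3244 = (9*2)*(-1/4648) - 2823*1/3244 = 18*(-1/4648) - 2823/3244 = -9/2324 - 2823/3244 = -823731/942382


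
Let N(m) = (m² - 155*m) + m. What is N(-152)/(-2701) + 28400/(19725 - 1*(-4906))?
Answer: -1068928672/66528331 ≈ -16.067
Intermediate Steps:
N(m) = m² - 154*m
N(-152)/(-2701) + 28400/(19725 - 1*(-4906)) = -152*(-154 - 152)/(-2701) + 28400/(19725 - 1*(-4906)) = -152*(-306)*(-1/2701) + 28400/(19725 + 4906) = 46512*(-1/2701) + 28400/24631 = -46512/2701 + 28400*(1/24631) = -46512/2701 + 28400/24631 = -1068928672/66528331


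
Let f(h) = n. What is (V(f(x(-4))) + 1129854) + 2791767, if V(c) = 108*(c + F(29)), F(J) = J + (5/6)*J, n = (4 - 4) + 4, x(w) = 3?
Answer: 3927795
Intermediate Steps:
n = 4 (n = 0 + 4 = 4)
f(h) = 4
F(J) = 11*J/6 (F(J) = J + (5*(⅙))*J = J + 5*J/6 = 11*J/6)
V(c) = 5742 + 108*c (V(c) = 108*(c + (11/6)*29) = 108*(c + 319/6) = 108*(319/6 + c) = 5742 + 108*c)
(V(f(x(-4))) + 1129854) + 2791767 = ((5742 + 108*4) + 1129854) + 2791767 = ((5742 + 432) + 1129854) + 2791767 = (6174 + 1129854) + 2791767 = 1136028 + 2791767 = 3927795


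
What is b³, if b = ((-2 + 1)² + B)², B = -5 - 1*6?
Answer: 1000000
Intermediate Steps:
B = -11 (B = -5 - 6 = -11)
b = 100 (b = ((-2 + 1)² - 11)² = ((-1)² - 11)² = (1 - 11)² = (-10)² = 100)
b³ = 100³ = 1000000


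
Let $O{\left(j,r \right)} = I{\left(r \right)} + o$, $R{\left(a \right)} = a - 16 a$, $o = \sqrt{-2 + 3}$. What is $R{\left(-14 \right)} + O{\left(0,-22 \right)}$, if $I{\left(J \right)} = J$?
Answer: $189$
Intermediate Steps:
$o = 1$ ($o = \sqrt{1} = 1$)
$R{\left(a \right)} = - 15 a$
$O{\left(j,r \right)} = 1 + r$ ($O{\left(j,r \right)} = r + 1 = 1 + r$)
$R{\left(-14 \right)} + O{\left(0,-22 \right)} = \left(-15\right) \left(-14\right) + \left(1 - 22\right) = 210 - 21 = 189$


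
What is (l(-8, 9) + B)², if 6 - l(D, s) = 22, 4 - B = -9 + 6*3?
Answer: 441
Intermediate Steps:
B = -5 (B = 4 - (-9 + 6*3) = 4 - (-9 + 18) = 4 - 1*9 = 4 - 9 = -5)
l(D, s) = -16 (l(D, s) = 6 - 1*22 = 6 - 22 = -16)
(l(-8, 9) + B)² = (-16 - 5)² = (-21)² = 441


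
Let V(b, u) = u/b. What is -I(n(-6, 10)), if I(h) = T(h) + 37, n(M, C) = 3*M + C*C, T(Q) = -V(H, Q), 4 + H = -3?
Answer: -341/7 ≈ -48.714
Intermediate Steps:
H = -7 (H = -4 - 3 = -7)
T(Q) = Q/7 (T(Q) = -Q/(-7) = -Q*(-1)/7 = -(-1)*Q/7 = Q/7)
n(M, C) = C² + 3*M (n(M, C) = 3*M + C² = C² + 3*M)
I(h) = 37 + h/7 (I(h) = h/7 + 37 = 37 + h/7)
-I(n(-6, 10)) = -(37 + (10² + 3*(-6))/7) = -(37 + (100 - 18)/7) = -(37 + (⅐)*82) = -(37 + 82/7) = -1*341/7 = -341/7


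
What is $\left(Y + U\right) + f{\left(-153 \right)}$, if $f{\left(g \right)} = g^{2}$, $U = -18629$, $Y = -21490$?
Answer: $-16710$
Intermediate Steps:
$\left(Y + U\right) + f{\left(-153 \right)} = \left(-21490 - 18629\right) + \left(-153\right)^{2} = -40119 + 23409 = -16710$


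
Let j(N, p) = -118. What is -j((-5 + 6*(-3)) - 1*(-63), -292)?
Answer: 118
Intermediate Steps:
-j((-5 + 6*(-3)) - 1*(-63), -292) = -1*(-118) = 118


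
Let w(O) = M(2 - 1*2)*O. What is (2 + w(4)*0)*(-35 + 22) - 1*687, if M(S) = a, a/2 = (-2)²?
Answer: -713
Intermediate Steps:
a = 8 (a = 2*(-2)² = 2*4 = 8)
M(S) = 8
w(O) = 8*O
(2 + w(4)*0)*(-35 + 22) - 1*687 = (2 + (8*4)*0)*(-35 + 22) - 1*687 = (2 + 32*0)*(-13) - 687 = (2 + 0)*(-13) - 687 = 2*(-13) - 687 = -26 - 687 = -713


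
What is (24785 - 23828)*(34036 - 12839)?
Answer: 20285529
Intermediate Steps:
(24785 - 23828)*(34036 - 12839) = 957*21197 = 20285529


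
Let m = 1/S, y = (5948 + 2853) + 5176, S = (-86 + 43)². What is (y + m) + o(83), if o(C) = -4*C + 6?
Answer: 25240700/1849 ≈ 13651.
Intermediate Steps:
o(C) = 6 - 4*C
S = 1849 (S = (-43)² = 1849)
y = 13977 (y = 8801 + 5176 = 13977)
m = 1/1849 ≈ 0.00054083
(y + m) + o(83) = (13977 + 1/1849) + (6 - 4*83) = 25843474/1849 + (6 - 332) = 25843474/1849 - 326 = 25240700/1849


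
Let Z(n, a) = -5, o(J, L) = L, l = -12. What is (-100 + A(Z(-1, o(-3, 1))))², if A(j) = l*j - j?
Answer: 1225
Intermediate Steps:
A(j) = -13*j (A(j) = -12*j - j = -13*j)
(-100 + A(Z(-1, o(-3, 1))))² = (-100 - 13*(-5))² = (-100 + 65)² = (-35)² = 1225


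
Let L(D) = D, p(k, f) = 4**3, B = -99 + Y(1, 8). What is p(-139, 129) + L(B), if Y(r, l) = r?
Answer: -34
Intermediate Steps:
B = -98 (B = -99 + 1 = -98)
p(k, f) = 64
p(-139, 129) + L(B) = 64 - 98 = -34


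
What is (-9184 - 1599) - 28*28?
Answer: -11567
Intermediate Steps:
(-9184 - 1599) - 28*28 = -10783 - 784 = -11567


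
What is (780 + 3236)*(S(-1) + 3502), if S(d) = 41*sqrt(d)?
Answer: 14064032 + 164656*I ≈ 1.4064e+7 + 1.6466e+5*I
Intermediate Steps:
(780 + 3236)*(S(-1) + 3502) = (780 + 3236)*(41*sqrt(-1) + 3502) = 4016*(41*I + 3502) = 4016*(3502 + 41*I) = 14064032 + 164656*I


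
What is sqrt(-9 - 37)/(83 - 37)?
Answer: I*sqrt(46)/46 ≈ 0.14744*I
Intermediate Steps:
sqrt(-9 - 37)/(83 - 37) = sqrt(-46)/46 = (I*sqrt(46))*(1/46) = I*sqrt(46)/46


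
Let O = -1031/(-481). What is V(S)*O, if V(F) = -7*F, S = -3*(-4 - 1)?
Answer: -108255/481 ≈ -225.06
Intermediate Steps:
S = 15 (S = -3*(-5) = 15)
O = 1031/481 (O = -1031*(-1/481) = 1031/481 ≈ 2.1435)
V(S)*O = -7*15*(1031/481) = -105*1031/481 = -108255/481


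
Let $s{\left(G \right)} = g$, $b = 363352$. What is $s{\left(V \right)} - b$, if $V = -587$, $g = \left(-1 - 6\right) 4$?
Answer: $-363380$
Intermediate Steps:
$g = -28$ ($g = \left(-7\right) 4 = -28$)
$s{\left(G \right)} = -28$
$s{\left(V \right)} - b = -28 - 363352 = -363380$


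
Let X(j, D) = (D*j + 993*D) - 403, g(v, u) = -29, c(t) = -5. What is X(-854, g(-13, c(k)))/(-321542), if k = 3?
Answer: 2217/160771 ≈ 0.013790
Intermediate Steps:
X(j, D) = -403 + 993*D + D*j (X(j, D) = (993*D + D*j) - 403 = -403 + 993*D + D*j)
X(-854, g(-13, c(k)))/(-321542) = (-403 + 993*(-29) - 29*(-854))/(-321542) = (-403 - 28797 + 24766)*(-1/321542) = -4434*(-1/321542) = 2217/160771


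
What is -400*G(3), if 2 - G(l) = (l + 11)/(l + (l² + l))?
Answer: -1280/3 ≈ -426.67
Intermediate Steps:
G(l) = 2 - (11 + l)/(l² + 2*l) (G(l) = 2 - (l + 11)/(l + (l² + l)) = 2 - (11 + l)/(l + (l + l²)) = 2 - (11 + l)/(l² + 2*l))
-400*G(3) = -400*(-11 + 2*3² + 3*3)/(3*(2 + 3)) = -400*(-11 + 2*9 + 9)/(3*5) = -400*(-11 + 18 + 9)/(3*5) = -400*16/(3*5) = -400*16/15 = -1280/3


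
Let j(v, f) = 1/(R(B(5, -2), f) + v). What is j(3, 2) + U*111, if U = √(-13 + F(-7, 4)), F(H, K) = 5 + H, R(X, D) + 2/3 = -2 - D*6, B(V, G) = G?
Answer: -3/35 + 111*I*√15 ≈ -0.085714 + 429.9*I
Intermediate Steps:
R(X, D) = -8/3 - 6*D (R(X, D) = -⅔ + (-2 - D*6) = -⅔ + (-2 - 6*D) = -8/3 - 6*D)
j(v, f) = 1/(-8/3 + v - 6*f) (j(v, f) = 1/((-8/3 - 6*f) + v) = 1/(-8/3 + v - 6*f))
U = I*√15 (U = √(-13 + (5 - 7)) = √(-13 - 2) = √(-15) = I*√15 ≈ 3.873*I)
j(3, 2) + U*111 = 3/(-8 - 18*2 + 3*3) + (I*√15)*111 = 3/(-8 - 36 + 9) + 111*I*√15 = 3/(-35) + 111*I*√15 = 3*(-1/35) + 111*I*√15 = -3/35 + 111*I*√15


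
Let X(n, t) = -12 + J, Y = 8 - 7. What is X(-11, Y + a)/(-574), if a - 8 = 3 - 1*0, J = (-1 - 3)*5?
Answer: 16/287 ≈ 0.055749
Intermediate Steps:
J = -20 (J = -4*5 = -20)
a = 11 (a = 8 + (3 - 1*0) = 8 + (3 + 0) = 8 + 3 = 11)
Y = 1
X(n, t) = -32 (X(n, t) = -12 - 20 = -32)
X(-11, Y + a)/(-574) = -32/(-574) = -32*(-1/574) = 16/287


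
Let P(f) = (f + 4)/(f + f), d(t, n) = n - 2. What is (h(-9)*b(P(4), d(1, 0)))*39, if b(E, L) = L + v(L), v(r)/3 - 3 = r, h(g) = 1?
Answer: 39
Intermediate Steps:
d(t, n) = -2 + n
P(f) = (4 + f)/(2*f) (P(f) = (4 + f)/((2*f)) = (4 + f)*(1/(2*f)) = (4 + f)/(2*f))
v(r) = 9 + 3*r
b(E, L) = 9 + 4*L (b(E, L) = L + (9 + 3*L) = 9 + 4*L)
(h(-9)*b(P(4), d(1, 0)))*39 = (1*(9 + 4*(-2 + 0)))*39 = (1*(9 + 4*(-2)))*39 = (1*(9 - 8))*39 = (1*1)*39 = 1*39 = 39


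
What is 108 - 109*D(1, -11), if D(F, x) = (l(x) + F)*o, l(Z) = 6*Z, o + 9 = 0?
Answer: -63657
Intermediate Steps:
o = -9 (o = -9 + 0 = -9)
D(F, x) = -54*x - 9*F (D(F, x) = (6*x + F)*(-9) = (F + 6*x)*(-9) = -54*x - 9*F)
108 - 109*D(1, -11) = 108 - 109*(-54*(-11) - 9*1) = 108 - 109*(594 - 9) = 108 - 109*585 = 108 - 63765 = -63657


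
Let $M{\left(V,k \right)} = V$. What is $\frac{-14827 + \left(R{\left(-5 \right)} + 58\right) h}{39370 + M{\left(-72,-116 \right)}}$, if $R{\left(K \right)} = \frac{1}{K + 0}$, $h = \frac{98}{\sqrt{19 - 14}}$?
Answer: $- \frac{14827}{39298} + \frac{289 \sqrt{5}}{10025} \approx -0.31284$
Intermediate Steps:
$h = \frac{98 \sqrt{5}}{5}$ ($h = \frac{98}{\sqrt{5}} = 98 \frac{\sqrt{5}}{5} = \frac{98 \sqrt{5}}{5} \approx 43.827$)
$R{\left(K \right)} = \frac{1}{K}$
$\frac{-14827 + \left(R{\left(-5 \right)} + 58\right) h}{39370 + M{\left(-72,-116 \right)}} = \frac{-14827 + \left(\frac{1}{-5} + 58\right) \frac{98 \sqrt{5}}{5}}{39370 - 72} = \frac{-14827 + \left(- \frac{1}{5} + 58\right) \frac{98 \sqrt{5}}{5}}{39298} = \left(-14827 + \frac{289 \frac{98 \sqrt{5}}{5}}{5}\right) \frac{1}{39298} = \left(-14827 + \frac{28322 \sqrt{5}}{25}\right) \frac{1}{39298} = - \frac{14827}{39298} + \frac{289 \sqrt{5}}{10025}$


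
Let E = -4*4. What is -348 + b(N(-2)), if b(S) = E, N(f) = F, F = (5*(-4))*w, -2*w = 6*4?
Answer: -364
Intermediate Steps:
E = -16
w = -12 (w = -3*4 = -½*24 = -12)
F = 240 (F = (5*(-4))*(-12) = -20*(-12) = 240)
N(f) = 240
b(S) = -16
-348 + b(N(-2)) = -348 - 16 = -364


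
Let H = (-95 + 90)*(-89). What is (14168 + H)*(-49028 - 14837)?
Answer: -933259245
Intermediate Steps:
H = 445 (H = -5*(-89) = 445)
(14168 + H)*(-49028 - 14837) = (14168 + 445)*(-49028 - 14837) = 14613*(-63865) = -933259245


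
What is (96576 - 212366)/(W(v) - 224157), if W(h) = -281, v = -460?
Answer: 57895/112219 ≈ 0.51591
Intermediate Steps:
(96576 - 212366)/(W(v) - 224157) = (96576 - 212366)/(-281 - 224157) = -115790/(-224438) = -115790*(-1/224438) = 57895/112219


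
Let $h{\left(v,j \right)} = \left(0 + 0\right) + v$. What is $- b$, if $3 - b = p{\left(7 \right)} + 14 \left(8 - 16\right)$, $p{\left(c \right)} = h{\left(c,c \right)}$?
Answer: $-108$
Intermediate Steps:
$h{\left(v,j \right)} = v$ ($h{\left(v,j \right)} = 0 + v = v$)
$p{\left(c \right)} = c$
$b = 108$ ($b = 3 - \left(7 + 14 \left(8 - 16\right)\right) = 3 - \left(7 + 14 \left(-8\right)\right) = 3 - \left(7 - 112\right) = 3 - -105 = 3 + 105 = 108$)
$- b = \left(-1\right) 108 = -108$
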